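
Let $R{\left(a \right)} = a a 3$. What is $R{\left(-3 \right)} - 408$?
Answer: $-381$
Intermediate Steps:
$R{\left(a \right)} = 3 a^{2}$ ($R{\left(a \right)} = a^{2} \cdot 3 = 3 a^{2}$)
$R{\left(-3 \right)} - 408 = 3 \left(-3\right)^{2} - 408 = 3 \cdot 9 - 408 = 27 - 408 = -381$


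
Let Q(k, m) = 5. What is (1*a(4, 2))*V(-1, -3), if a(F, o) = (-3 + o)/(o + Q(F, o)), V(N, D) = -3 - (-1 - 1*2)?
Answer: 0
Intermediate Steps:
V(N, D) = 0 (V(N, D) = -3 - (-1 - 2) = -3 - 1*(-3) = -3 + 3 = 0)
a(F, o) = (-3 + o)/(5 + o) (a(F, o) = (-3 + o)/(o + 5) = (-3 + o)/(5 + o))
(1*a(4, 2))*V(-1, -3) = (1*((-3 + 2)/(5 + 2)))*0 = (1*(-1/7))*0 = (1*((⅐)*(-1)))*0 = (1*(-⅐))*0 = -⅐*0 = 0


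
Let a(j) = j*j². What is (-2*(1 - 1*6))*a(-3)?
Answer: -270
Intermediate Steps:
a(j) = j³
(-2*(1 - 1*6))*a(-3) = -2*(1 - 1*6)*(-3)³ = -2*(1 - 6)*(-27) = -2*(-5)*(-27) = 10*(-27) = -270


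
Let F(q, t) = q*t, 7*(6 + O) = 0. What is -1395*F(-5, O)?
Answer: -41850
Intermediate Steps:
O = -6 (O = -6 + (⅐)*0 = -6 + 0 = -6)
-1395*F(-5, O) = -(-6975)*(-6) = -1395*30 = -41850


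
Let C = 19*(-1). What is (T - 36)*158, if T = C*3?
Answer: -14694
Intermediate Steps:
C = -19
T = -57 (T = -19*3 = -57)
(T - 36)*158 = (-57 - 36)*158 = -93*158 = -14694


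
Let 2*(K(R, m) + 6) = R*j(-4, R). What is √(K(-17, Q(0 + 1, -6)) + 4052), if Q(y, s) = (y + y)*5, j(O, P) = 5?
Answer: √16014/2 ≈ 63.273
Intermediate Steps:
Q(y, s) = 10*y (Q(y, s) = (2*y)*5 = 10*y)
K(R, m) = -6 + 5*R/2 (K(R, m) = -6 + (R*5)/2 = -6 + (5*R)/2 = -6 + 5*R/2)
√(K(-17, Q(0 + 1, -6)) + 4052) = √((-6 + (5/2)*(-17)) + 4052) = √((-6 - 85/2) + 4052) = √(-97/2 + 4052) = √(8007/2) = √16014/2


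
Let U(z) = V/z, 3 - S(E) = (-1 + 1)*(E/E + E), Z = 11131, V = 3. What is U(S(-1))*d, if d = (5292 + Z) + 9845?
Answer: 26268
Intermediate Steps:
S(E) = 3 (S(E) = 3 - (-1 + 1)*(E/E + E) = 3 - 0*(1 + E) = 3 - 1*0 = 3 + 0 = 3)
U(z) = 3/z
d = 26268 (d = (5292 + 11131) + 9845 = 16423 + 9845 = 26268)
U(S(-1))*d = (3/3)*26268 = (3*(1/3))*26268 = 1*26268 = 26268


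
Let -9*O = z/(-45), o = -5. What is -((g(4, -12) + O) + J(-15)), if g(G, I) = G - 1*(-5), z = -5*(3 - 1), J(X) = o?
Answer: -322/81 ≈ -3.9753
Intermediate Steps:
J(X) = -5
z = -10 (z = -5*2 = -10)
g(G, I) = 5 + G (g(G, I) = G + 5 = 5 + G)
O = -2/81 (O = -(-10)/(9*(-45)) = -(-10)*(-1)/(9*45) = -1/9*2/9 = -2/81 ≈ -0.024691)
-((g(4, -12) + O) + J(-15)) = -(((5 + 4) - 2/81) - 5) = -((9 - 2/81) - 5) = -(727/81 - 5) = -1*322/81 = -322/81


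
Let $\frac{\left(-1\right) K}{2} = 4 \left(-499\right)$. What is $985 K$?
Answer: $3932120$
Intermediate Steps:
$K = 3992$ ($K = - 2 \cdot 4 \left(-499\right) = \left(-2\right) \left(-1996\right) = 3992$)
$985 K = 985 \cdot 3992 = 3932120$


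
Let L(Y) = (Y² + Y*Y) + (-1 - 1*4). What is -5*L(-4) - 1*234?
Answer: -369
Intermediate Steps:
L(Y) = -5 + 2*Y² (L(Y) = (Y² + Y²) + (-1 - 4) = 2*Y² - 5 = -5 + 2*Y²)
-5*L(-4) - 1*234 = -5*(-5 + 2*(-4)²) - 1*234 = -5*(-5 + 2*16) - 234 = -5*(-5 + 32) - 234 = -5*27 - 234 = -135 - 234 = -369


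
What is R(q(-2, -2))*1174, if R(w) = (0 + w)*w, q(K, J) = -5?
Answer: 29350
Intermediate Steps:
R(w) = w² (R(w) = w*w = w²)
R(q(-2, -2))*1174 = (-5)²*1174 = 25*1174 = 29350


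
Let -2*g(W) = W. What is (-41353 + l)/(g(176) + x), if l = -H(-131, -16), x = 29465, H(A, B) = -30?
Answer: -41323/29377 ≈ -1.4066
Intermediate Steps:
g(W) = -W/2
l = 30 (l = -1*(-30) = 30)
(-41353 + l)/(g(176) + x) = (-41353 + 30)/(-½*176 + 29465) = -41323/(-88 + 29465) = -41323/29377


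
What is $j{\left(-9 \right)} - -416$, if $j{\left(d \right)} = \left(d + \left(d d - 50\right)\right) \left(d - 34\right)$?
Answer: $-530$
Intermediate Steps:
$j{\left(d \right)} = \left(-34 + d\right) \left(-50 + d + d^{2}\right)$ ($j{\left(d \right)} = \left(d + \left(d^{2} - 50\right)\right) \left(-34 + d\right) = \left(d + \left(-50 + d^{2}\right)\right) \left(-34 + d\right) = \left(-50 + d + d^{2}\right) \left(-34 + d\right) = \left(-34 + d\right) \left(-50 + d + d^{2}\right)$)
$j{\left(-9 \right)} - -416 = \left(1700 + \left(-9\right)^{3} - -756 - 33 \left(-9\right)^{2}\right) - -416 = \left(1700 - 729 + 756 - 2673\right) + 416 = -946 + 416 = -530$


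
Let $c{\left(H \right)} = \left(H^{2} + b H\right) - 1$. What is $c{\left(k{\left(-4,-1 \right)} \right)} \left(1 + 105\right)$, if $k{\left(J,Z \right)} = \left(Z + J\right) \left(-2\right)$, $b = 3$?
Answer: $13674$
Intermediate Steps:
$k{\left(J,Z \right)} = - 2 J - 2 Z$ ($k{\left(J,Z \right)} = \left(J + Z\right) \left(-2\right) = - 2 J - 2 Z$)
$c{\left(H \right)} = -1 + H^{2} + 3 H$ ($c{\left(H \right)} = \left(H^{2} + 3 H\right) - 1 = -1 + H^{2} + 3 H$)
$c{\left(k{\left(-4,-1 \right)} \right)} \left(1 + 105\right) = \left(-1 + \left(\left(-2\right) \left(-4\right) - -2\right)^{2} + 3 \left(\left(-2\right) \left(-4\right) - -2\right)\right) \left(1 + 105\right) = \left(-1 + \left(8 + 2\right)^{2} + 3 \left(8 + 2\right)\right) 106 = \left(-1 + 10^{2} + 3 \cdot 10\right) 106 = \left(-1 + 100 + 30\right) 106 = 129 \cdot 106 = 13674$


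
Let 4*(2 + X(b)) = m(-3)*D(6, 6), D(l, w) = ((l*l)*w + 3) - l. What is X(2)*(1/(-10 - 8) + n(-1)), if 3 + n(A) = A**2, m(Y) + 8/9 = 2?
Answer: -12691/108 ≈ -117.51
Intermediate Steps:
m(Y) = 10/9 (m(Y) = -8/9 + 2 = 10/9)
D(l, w) = 3 - l + w*l**2 (D(l, w) = (l**2*w + 3) - l = (w*l**2 + 3) - l = (3 + w*l**2) - l = 3 - l + w*l**2)
n(A) = -3 + A**2
X(b) = 343/6 (X(b) = -2 + (10*(3 - 1*6 + 6*6**2)/9)/4 = -2 + (10*(3 - 6 + 6*36)/9)/4 = -2 + (10*(3 - 6 + 216)/9)/4 = -2 + ((10/9)*213)/4 = -2 + (1/4)*(710/3) = -2 + 355/6 = 343/6)
X(2)*(1/(-10 - 8) + n(-1)) = 343*(1/(-10 - 8) + (-3 + (-1)**2))/6 = 343*(1/(-18) + (-3 + 1))/6 = 343*(-1/18 - 2)/6 = (343/6)*(-37/18) = -12691/108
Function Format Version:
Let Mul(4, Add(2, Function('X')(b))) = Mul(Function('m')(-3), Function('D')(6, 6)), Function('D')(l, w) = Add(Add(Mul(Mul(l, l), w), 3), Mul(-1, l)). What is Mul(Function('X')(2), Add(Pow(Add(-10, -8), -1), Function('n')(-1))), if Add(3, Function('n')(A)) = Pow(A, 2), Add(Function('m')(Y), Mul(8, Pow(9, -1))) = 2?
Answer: Rational(-12691, 108) ≈ -117.51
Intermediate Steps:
Function('m')(Y) = Rational(10, 9) (Function('m')(Y) = Add(Rational(-8, 9), 2) = Rational(10, 9))
Function('D')(l, w) = Add(3, Mul(-1, l), Mul(w, Pow(l, 2))) (Function('D')(l, w) = Add(Add(Mul(Pow(l, 2), w), 3), Mul(-1, l)) = Add(Add(Mul(w, Pow(l, 2)), 3), Mul(-1, l)) = Add(Add(3, Mul(w, Pow(l, 2))), Mul(-1, l)) = Add(3, Mul(-1, l), Mul(w, Pow(l, 2))))
Function('n')(A) = Add(-3, Pow(A, 2))
Function('X')(b) = Rational(343, 6) (Function('X')(b) = Add(-2, Mul(Rational(1, 4), Mul(Rational(10, 9), Add(3, Mul(-1, 6), Mul(6, Pow(6, 2)))))) = Add(-2, Mul(Rational(1, 4), Mul(Rational(10, 9), Add(3, -6, Mul(6, 36))))) = Add(-2, Mul(Rational(1, 4), Mul(Rational(10, 9), Add(3, -6, 216)))) = Add(-2, Mul(Rational(1, 4), Mul(Rational(10, 9), 213))) = Add(-2, Mul(Rational(1, 4), Rational(710, 3))) = Add(-2, Rational(355, 6)) = Rational(343, 6))
Mul(Function('X')(2), Add(Pow(Add(-10, -8), -1), Function('n')(-1))) = Mul(Rational(343, 6), Add(Pow(Add(-10, -8), -1), Add(-3, Pow(-1, 2)))) = Mul(Rational(343, 6), Add(Pow(-18, -1), Add(-3, 1))) = Mul(Rational(343, 6), Add(Rational(-1, 18), -2)) = Mul(Rational(343, 6), Rational(-37, 18)) = Rational(-12691, 108)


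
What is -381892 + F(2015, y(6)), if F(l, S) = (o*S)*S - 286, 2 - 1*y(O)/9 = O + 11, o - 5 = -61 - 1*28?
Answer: -1913078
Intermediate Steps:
o = -84 (o = 5 + (-61 - 1*28) = 5 + (-61 - 28) = 5 - 89 = -84)
y(O) = -81 - 9*O (y(O) = 18 - 9*(O + 11) = 18 - 9*(11 + O) = 18 + (-99 - 9*O) = -81 - 9*O)
F(l, S) = -286 - 84*S² (F(l, S) = (-84*S)*S - 286 = -84*S² - 286 = -286 - 84*S²)
-381892 + F(2015, y(6)) = -381892 + (-286 - 84*(-81 - 9*6)²) = -381892 + (-286 - 84*(-81 - 54)²) = -381892 + (-286 - 84*(-135)²) = -381892 + (-286 - 84*18225) = -381892 + (-286 - 1530900) = -381892 - 1531186 = -1913078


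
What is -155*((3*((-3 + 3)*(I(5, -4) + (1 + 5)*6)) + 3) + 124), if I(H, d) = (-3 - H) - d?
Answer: -19685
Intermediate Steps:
I(H, d) = -3 - H - d
-155*((3*((-3 + 3)*(I(5, -4) + (1 + 5)*6)) + 3) + 124) = -155*((3*((-3 + 3)*((-3 - 1*5 - 1*(-4)) + (1 + 5)*6)) + 3) + 124) = -155*((3*(0*((-3 - 5 + 4) + 6*6)) + 3) + 124) = -155*((3*(0*(-4 + 36)) + 3) + 124) = -155*((3*(0*32) + 3) + 124) = -155*((3*0 + 3) + 124) = -155*((0 + 3) + 124) = -155*(3 + 124) = -155*127 = -19685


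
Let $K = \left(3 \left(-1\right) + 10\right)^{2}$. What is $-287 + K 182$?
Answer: $8631$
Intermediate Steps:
$K = 49$ ($K = \left(-3 + 10\right)^{2} = 7^{2} = 49$)
$-287 + K 182 = -287 + 49 \cdot 182 = -287 + 8918 = 8631$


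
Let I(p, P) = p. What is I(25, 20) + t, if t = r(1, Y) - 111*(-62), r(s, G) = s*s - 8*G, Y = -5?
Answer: 6948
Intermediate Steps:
r(s, G) = s² - 8*G
t = 6923 (t = (1² - 8*(-5)) - 111*(-62) = (1 + 40) + 6882 = 41 + 6882 = 6923)
I(25, 20) + t = 25 + 6923 = 6948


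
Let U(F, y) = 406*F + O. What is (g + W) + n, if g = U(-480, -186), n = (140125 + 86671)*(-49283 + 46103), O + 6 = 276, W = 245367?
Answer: -721160523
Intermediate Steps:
O = 270 (O = -6 + 276 = 270)
U(F, y) = 270 + 406*F (U(F, y) = 406*F + 270 = 270 + 406*F)
n = -721211280 (n = 226796*(-3180) = -721211280)
g = -194610 (g = 270 + 406*(-480) = 270 - 194880 = -194610)
(g + W) + n = (-194610 + 245367) - 721211280 = 50757 - 721211280 = -721160523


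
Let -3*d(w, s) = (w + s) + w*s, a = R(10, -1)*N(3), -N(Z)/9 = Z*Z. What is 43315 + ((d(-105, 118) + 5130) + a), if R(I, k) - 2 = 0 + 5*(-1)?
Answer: 158441/3 ≈ 52814.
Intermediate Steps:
R(I, k) = -3 (R(I, k) = 2 + (0 + 5*(-1)) = 2 + (0 - 5) = 2 - 5 = -3)
N(Z) = -9*Z**2 (N(Z) = -9*Z*Z = -9*Z**2)
a = 243 (a = -(-27)*3**2 = -(-27)*9 = -3*(-81) = 243)
d(w, s) = -s/3 - w/3 - s*w/3 (d(w, s) = -((w + s) + w*s)/3 = -((s + w) + s*w)/3 = -(s + w + s*w)/3 = -s/3 - w/3 - s*w/3)
43315 + ((d(-105, 118) + 5130) + a) = 43315 + (((-1/3*118 - 1/3*(-105) - 1/3*118*(-105)) + 5130) + 243) = 43315 + (((-118/3 + 35 + 4130) + 5130) + 243) = 43315 + ((12377/3 + 5130) + 243) = 43315 + (27767/3 + 243) = 43315 + 28496/3 = 158441/3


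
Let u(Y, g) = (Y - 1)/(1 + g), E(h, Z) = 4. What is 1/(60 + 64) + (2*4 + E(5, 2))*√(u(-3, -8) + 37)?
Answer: 1/124 + 12*√1841/7 ≈ 73.563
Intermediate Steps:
u(Y, g) = (-1 + Y)/(1 + g)
1/(60 + 64) + (2*4 + E(5, 2))*√(u(-3, -8) + 37) = 1/(60 + 64) + (2*4 + 4)*√((-1 - 3)/(1 - 8) + 37) = 1/124 + (8 + 4)*√(-4/(-7) + 37) = 1/124 + 12*√(-⅐*(-4) + 37) = 1/124 + 12*√(4/7 + 37) = 1/124 + 12*√(263/7) = 1/124 + 12*(√1841/7) = 1/124 + 12*√1841/7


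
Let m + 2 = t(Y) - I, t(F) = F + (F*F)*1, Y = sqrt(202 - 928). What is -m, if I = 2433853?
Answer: 2434581 - 11*I*sqrt(6) ≈ 2.4346e+6 - 26.944*I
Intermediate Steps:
Y = 11*I*sqrt(6) (Y = sqrt(-726) = 11*I*sqrt(6) ≈ 26.944*I)
t(F) = F + F**2 (t(F) = F + F**2*1 = F + F**2)
m = -2433855 + 11*I*sqrt(6)*(1 + 11*I*sqrt(6)) (m = -2 + ((11*I*sqrt(6))*(1 + 11*I*sqrt(6)) - 1*2433853) = -2 + (11*I*sqrt(6)*(1 + 11*I*sqrt(6)) - 2433853) = -2 + (-2433853 + 11*I*sqrt(6)*(1 + 11*I*sqrt(6))) = -2433855 + 11*I*sqrt(6)*(1 + 11*I*sqrt(6)) ≈ -2.4346e+6 + 26.944*I)
-m = -(-2434581 + 11*I*sqrt(6)) = 2434581 - 11*I*sqrt(6)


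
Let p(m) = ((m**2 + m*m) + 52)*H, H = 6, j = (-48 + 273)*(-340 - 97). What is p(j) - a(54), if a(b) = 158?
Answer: 116013667654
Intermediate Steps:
j = -98325 (j = 225*(-437) = -98325)
p(m) = 312 + 12*m**2 (p(m) = ((m**2 + m*m) + 52)*6 = ((m**2 + m**2) + 52)*6 = (2*m**2 + 52)*6 = (52 + 2*m**2)*6 = 312 + 12*m**2)
p(j) - a(54) = (312 + 12*(-98325)**2) - 1*158 = (312 + 12*9667805625) - 158 = (312 + 116013667500) - 158 = 116013667812 - 158 = 116013667654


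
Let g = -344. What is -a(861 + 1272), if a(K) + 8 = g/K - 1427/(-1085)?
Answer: 15843889/2314305 ≈ 6.8461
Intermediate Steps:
a(K) = -7253/1085 - 344/K (a(K) = -8 + (-344/K - 1427/(-1085)) = -8 + (-344/K - 1427*(-1/1085)) = -8 + (-344/K + 1427/1085) = -8 + (1427/1085 - 344/K) = -7253/1085 - 344/K)
-a(861 + 1272) = -(-7253/1085 - 344/(861 + 1272)) = -(-7253/1085 - 344/2133) = -1*(-15843889/2314305) = 15843889/2314305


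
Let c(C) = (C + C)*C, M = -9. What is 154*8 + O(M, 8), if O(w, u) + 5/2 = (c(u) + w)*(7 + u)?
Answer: 6029/2 ≈ 3014.5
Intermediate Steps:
c(C) = 2*C² (c(C) = (2*C)*C = 2*C²)
O(w, u) = -5/2 + (7 + u)*(w + 2*u²) (O(w, u) = -5/2 + (2*u² + w)*(7 + u) = -5/2 + (w + 2*u²)*(7 + u) = -5/2 + (7 + u)*(w + 2*u²))
154*8 + O(M, 8) = 154*8 + (-5/2 + 2*8³ + 7*(-9) + 14*8² + 8*(-9)) = 1232 + (-5/2 + 2*512 - 63 + 14*64 - 72) = 1232 + (-5/2 + 1024 - 63 + 896 - 72) = 1232 + 3565/2 = 6029/2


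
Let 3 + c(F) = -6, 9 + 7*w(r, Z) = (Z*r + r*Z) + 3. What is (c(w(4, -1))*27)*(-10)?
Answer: 2430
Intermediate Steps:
w(r, Z) = -6/7 + 2*Z*r/7 (w(r, Z) = -9/7 + ((Z*r + r*Z) + 3)/7 = -9/7 + ((Z*r + Z*r) + 3)/7 = -9/7 + (2*Z*r + 3)/7 = -9/7 + (3 + 2*Z*r)/7 = -9/7 + (3/7 + 2*Z*r/7) = -6/7 + 2*Z*r/7)
c(F) = -9 (c(F) = -3 - 6 = -9)
(c(w(4, -1))*27)*(-10) = -9*27*(-10) = -243*(-10) = 2430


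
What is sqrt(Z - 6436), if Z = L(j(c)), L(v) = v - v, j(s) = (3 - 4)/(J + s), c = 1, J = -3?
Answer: 2*I*sqrt(1609) ≈ 80.225*I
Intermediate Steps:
j(s) = -1/(-3 + s) (j(s) = (3 - 4)/(-3 + s) = -1/(-3 + s))
L(v) = 0
Z = 0
sqrt(Z - 6436) = sqrt(0 - 6436) = sqrt(-6436) = 2*I*sqrt(1609)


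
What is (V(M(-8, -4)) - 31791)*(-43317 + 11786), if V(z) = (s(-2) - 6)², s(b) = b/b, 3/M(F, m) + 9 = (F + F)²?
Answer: 1001613746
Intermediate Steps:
M(F, m) = 3/(-9 + 4*F²) (M(F, m) = 3/(-9 + (F + F)²) = 3/(-9 + (2*F)²) = 3/(-9 + 4*F²))
s(b) = 1
V(z) = 25 (V(z) = (1 - 6)² = (-5)² = 25)
(V(M(-8, -4)) - 31791)*(-43317 + 11786) = (25 - 31791)*(-43317 + 11786) = -31766*(-31531) = 1001613746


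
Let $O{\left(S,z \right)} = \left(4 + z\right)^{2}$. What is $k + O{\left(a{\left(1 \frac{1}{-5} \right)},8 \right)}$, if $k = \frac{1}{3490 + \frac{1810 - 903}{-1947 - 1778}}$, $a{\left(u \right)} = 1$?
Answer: $\frac{1871909117}{12999343} \approx 144.0$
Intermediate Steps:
$k = \frac{3725}{12999343}$ ($k = \frac{1}{3490 + \frac{907}{-3725}} = \frac{1}{3490 + 907 \left(- \frac{1}{3725}\right)} = \frac{1}{3490 - \frac{907}{3725}} = \frac{1}{\frac{12999343}{3725}} = \frac{3725}{12999343} \approx 0.00028655$)
$k + O{\left(a{\left(1 \frac{1}{-5} \right)},8 \right)} = \frac{3725}{12999343} + \left(4 + 8\right)^{2} = \frac{3725}{12999343} + 12^{2} = \frac{3725}{12999343} + 144 = \frac{1871909117}{12999343}$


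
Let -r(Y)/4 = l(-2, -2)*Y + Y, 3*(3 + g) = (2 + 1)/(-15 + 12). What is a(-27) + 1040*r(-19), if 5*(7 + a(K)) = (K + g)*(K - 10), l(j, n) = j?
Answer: -1182338/15 ≈ -78823.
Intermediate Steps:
g = -10/3 (g = -3 + ((2 + 1)/(-15 + 12))/3 = -3 + (3/(-3))/3 = -3 + (3*(-⅓))/3 = -3 + (⅓)*(-1) = -3 - ⅓ = -10/3 ≈ -3.3333)
r(Y) = 4*Y (r(Y) = -4*(-2*Y + Y) = -(-4)*Y = 4*Y)
a(K) = -7 + (-10 + K)*(-10/3 + K)/5 (a(K) = -7 + ((K - 10/3)*(K - 10))/5 = -7 + ((-10/3 + K)*(-10 + K))/5 = -7 + ((-10 + K)*(-10/3 + K))/5 = -7 + (-10 + K)*(-10/3 + K)/5)
a(-27) + 1040*r(-19) = (-⅓ - 8/3*(-27) + (⅕)*(-27)²) + 1040*(4*(-19)) = (-⅓ + 72 + (⅕)*729) + 1040*(-76) = (-⅓ + 72 + 729/5) - 79040 = 3262/15 - 79040 = -1182338/15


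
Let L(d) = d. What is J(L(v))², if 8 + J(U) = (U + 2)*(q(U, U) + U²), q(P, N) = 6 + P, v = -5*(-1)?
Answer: 59536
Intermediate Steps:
v = 5
J(U) = -8 + (2 + U)*(6 + U + U²) (J(U) = -8 + (U + 2)*((6 + U) + U²) = -8 + (2 + U)*(6 + U + U²))
J(L(v))² = (4 + 5³ + 3*5² + 8*5)² = (4 + 125 + 3*25 + 40)² = (4 + 125 + 75 + 40)² = 244² = 59536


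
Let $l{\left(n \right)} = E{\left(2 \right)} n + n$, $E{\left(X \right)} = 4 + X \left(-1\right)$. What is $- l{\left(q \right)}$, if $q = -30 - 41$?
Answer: $213$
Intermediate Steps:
$E{\left(X \right)} = 4 - X$
$q = -71$ ($q = -30 - 41 = -71$)
$l{\left(n \right)} = 3 n$ ($l{\left(n \right)} = \left(4 - 2\right) n + n = 2 n + n = 3 n$)
$- l{\left(q \right)} = - 3 \left(-71\right) = \left(-1\right) \left(-213\right) = 213$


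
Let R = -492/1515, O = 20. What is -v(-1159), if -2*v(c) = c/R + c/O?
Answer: 719739/410 ≈ 1755.5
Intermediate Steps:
R = -164/505 (R = -492*1/1515 = -164/505 ≈ -0.32475)
v(c) = 621*c/410 (v(c) = -(c/(-164/505) + c/20)/2 = -(c*(-505/164) + c*(1/20))/2 = -(-505*c/164 + c/20)/2 = -(-621)*c/410 = 621*c/410)
-v(-1159) = -621*(-1159)/410 = -1*(-719739/410) = 719739/410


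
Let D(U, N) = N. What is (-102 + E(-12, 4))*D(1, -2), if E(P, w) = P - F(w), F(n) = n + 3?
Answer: 242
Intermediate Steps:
F(n) = 3 + n
E(P, w) = -3 + P - w (E(P, w) = P - (3 + w) = P + (-3 - w) = -3 + P - w)
(-102 + E(-12, 4))*D(1, -2) = (-102 + (-3 - 12 - 1*4))*(-2) = (-102 + (-3 - 12 - 4))*(-2) = (-102 - 19)*(-2) = -121*(-2) = 242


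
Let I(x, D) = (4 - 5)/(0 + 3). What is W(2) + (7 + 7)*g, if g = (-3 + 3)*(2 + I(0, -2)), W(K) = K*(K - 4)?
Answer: -4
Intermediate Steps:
I(x, D) = -⅓ (I(x, D) = -1/3 = -1*⅓ = -⅓)
W(K) = K*(-4 + K)
g = 0 (g = (-3 + 3)*(2 - ⅓) = 0*(5/3) = 0)
W(2) + (7 + 7)*g = 2*(-4 + 2) + (7 + 7)*0 = 2*(-2) + 14*0 = -4 + 0 = -4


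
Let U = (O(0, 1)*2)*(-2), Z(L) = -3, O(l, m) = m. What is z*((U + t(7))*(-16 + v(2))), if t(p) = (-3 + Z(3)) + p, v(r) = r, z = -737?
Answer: -30954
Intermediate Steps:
U = -4 (U = (1*2)*(-2) = 2*(-2) = -4)
t(p) = -6 + p (t(p) = (-3 - 3) + p = -6 + p)
z*((U + t(7))*(-16 + v(2))) = -737*(-4 + (-6 + 7))*(-16 + 2) = -737*(-4 + 1)*(-14) = -(-2211)*(-14) = -737*42 = -30954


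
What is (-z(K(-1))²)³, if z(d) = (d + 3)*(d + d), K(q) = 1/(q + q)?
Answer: -15625/64 ≈ -244.14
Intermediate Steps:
K(q) = 1/(2*q)
z(d) = 2*d*(3 + d) (z(d) = (3 + d)*(2*d) = 2*d*(3 + d))
(-z(K(-1))²)³ = (-(2*((½)/(-1))*(3 + (½)/(-1)))²)³ = (-(2*((½)*(-1))*(3 + (½)*(-1)))²)³ = (-(2*(-½)*(3 - ½))²)³ = (-(2*(-½)*(5/2))²)³ = (-(-5/2)²)³ = (-1*25/4)³ = (-25/4)³ = -15625/64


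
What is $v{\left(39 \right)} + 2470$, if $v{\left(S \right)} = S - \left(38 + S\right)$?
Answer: $2432$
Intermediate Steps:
$v{\left(S \right)} = -38$
$v{\left(39 \right)} + 2470 = -38 + 2470 = 2432$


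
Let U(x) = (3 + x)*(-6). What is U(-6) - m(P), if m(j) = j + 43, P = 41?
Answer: -66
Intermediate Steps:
m(j) = 43 + j
U(x) = -18 - 6*x
U(-6) - m(P) = (-18 - 6*(-6)) - (43 + 41) = (-18 + 36) - 1*84 = 18 - 84 = -66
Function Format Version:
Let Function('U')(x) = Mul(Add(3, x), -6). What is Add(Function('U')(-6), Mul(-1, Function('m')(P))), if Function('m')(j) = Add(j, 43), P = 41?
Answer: -66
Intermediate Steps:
Function('m')(j) = Add(43, j)
Function('U')(x) = Add(-18, Mul(-6, x))
Add(Function('U')(-6), Mul(-1, Function('m')(P))) = Add(Add(-18, Mul(-6, -6)), Mul(-1, Add(43, 41))) = Add(Add(-18, 36), Mul(-1, 84)) = Add(18, -84) = -66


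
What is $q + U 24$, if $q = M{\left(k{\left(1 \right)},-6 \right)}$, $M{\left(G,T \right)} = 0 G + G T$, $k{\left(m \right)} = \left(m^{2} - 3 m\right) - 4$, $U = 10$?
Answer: $276$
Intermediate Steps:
$k{\left(m \right)} = -4 + m^{2} - 3 m$
$M{\left(G,T \right)} = G T$ ($M{\left(G,T \right)} = 0 + G T = G T$)
$q = 36$ ($q = \left(-4 + 1^{2} - 3\right) \left(-6\right) = \left(-4 + 1 - 3\right) \left(-6\right) = \left(-6\right) \left(-6\right) = 36$)
$q + U 24 = 36 + 10 \cdot 24 = 36 + 240 = 276$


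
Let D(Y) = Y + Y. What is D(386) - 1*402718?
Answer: -401946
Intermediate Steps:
D(Y) = 2*Y
D(386) - 1*402718 = 2*386 - 1*402718 = 772 - 402718 = -401946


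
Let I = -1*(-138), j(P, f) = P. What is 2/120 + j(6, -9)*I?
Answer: 49681/60 ≈ 828.02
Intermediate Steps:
I = 138
2/120 + j(6, -9)*I = 2/120 + 6*138 = 2*(1/120) + 828 = 1/60 + 828 = 49681/60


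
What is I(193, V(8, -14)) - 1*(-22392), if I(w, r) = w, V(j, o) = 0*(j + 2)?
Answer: 22585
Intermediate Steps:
V(j, o) = 0 (V(j, o) = 0*(2 + j) = 0)
I(193, V(8, -14)) - 1*(-22392) = 193 - 1*(-22392) = 193 + 22392 = 22585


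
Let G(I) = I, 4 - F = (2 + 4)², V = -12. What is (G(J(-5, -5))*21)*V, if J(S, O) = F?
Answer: 8064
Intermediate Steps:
F = -32 (F = 4 - (2 + 4)² = 4 - 1*6² = 4 - 1*36 = 4 - 36 = -32)
J(S, O) = -32
(G(J(-5, -5))*21)*V = -32*21*(-12) = -672*(-12) = 8064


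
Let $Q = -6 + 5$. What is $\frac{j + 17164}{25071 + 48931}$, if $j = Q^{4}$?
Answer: $\frac{17165}{74002} \approx 0.23195$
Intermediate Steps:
$Q = -1$
$j = 1$ ($j = \left(-1\right)^{4} = 1$)
$\frac{j + 17164}{25071 + 48931} = \frac{1 + 17164}{25071 + 48931} = \frac{17165}{74002}$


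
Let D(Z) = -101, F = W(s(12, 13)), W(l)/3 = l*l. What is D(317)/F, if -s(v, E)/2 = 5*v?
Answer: -101/43200 ≈ -0.0023380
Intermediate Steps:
s(v, E) = -10*v
W(l) = 3*l² (W(l) = 3*(l*l) = 3*l²)
F = 43200 (F = 3*(-10*12)² = 3*(-120)² = 3*14400 = 43200)
D(317)/F = -101/43200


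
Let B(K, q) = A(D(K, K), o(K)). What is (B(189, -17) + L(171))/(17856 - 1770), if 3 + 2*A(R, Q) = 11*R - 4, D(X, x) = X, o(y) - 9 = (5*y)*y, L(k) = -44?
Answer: 496/8043 ≈ 0.061669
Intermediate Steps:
o(y) = 9 + 5*y² (o(y) = 9 + (5*y)*y = 9 + 5*y²)
A(R, Q) = -7/2 + 11*R/2 (A(R, Q) = -3/2 + (11*R - 4)/2 = -3/2 + (-4 + 11*R)/2 = -3/2 + (-2 + 11*R/2) = -7/2 + 11*R/2)
B(K, q) = -7/2 + 11*K/2
(B(189, -17) + L(171))/(17856 - 1770) = ((-7/2 + (11/2)*189) - 44)/(17856 - 1770) = ((-7/2 + 2079/2) - 44)/16086 = (1036 - 44)*(1/16086) = 992*(1/16086) = 496/8043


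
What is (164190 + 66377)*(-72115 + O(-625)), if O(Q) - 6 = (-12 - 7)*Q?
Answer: -13887972678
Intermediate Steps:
O(Q) = 6 - 19*Q (O(Q) = 6 + (-12 - 7)*Q = 6 - 19*Q)
(164190 + 66377)*(-72115 + O(-625)) = (164190 + 66377)*(-72115 + (6 - 19*(-625))) = 230567*(-72115 + (6 + 11875)) = 230567*(-72115 + 11881) = 230567*(-60234) = -13887972678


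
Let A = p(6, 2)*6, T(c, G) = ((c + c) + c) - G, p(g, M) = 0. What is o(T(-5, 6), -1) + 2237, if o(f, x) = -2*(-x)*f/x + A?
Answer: 2195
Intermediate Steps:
T(c, G) = -G + 3*c (T(c, G) = (2*c + c) - G = 3*c - G = -G + 3*c)
A = 0 (A = 0*6 = 0)
o(f, x) = 2*f (o(f, x) = -2*(-x)*f/x + 0 = -(-2)*f + 0 = 2*f + 0 = 2*f)
o(T(-5, 6), -1) + 2237 = 2*(-1*6 + 3*(-5)) + 2237 = 2*(-6 - 15) + 2237 = 2*(-21) + 2237 = -42 + 2237 = 2195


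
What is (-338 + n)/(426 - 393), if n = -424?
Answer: -254/11 ≈ -23.091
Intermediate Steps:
(-338 + n)/(426 - 393) = (-338 - 424)/(426 - 393) = -762/33 = -762*1/33 = -254/11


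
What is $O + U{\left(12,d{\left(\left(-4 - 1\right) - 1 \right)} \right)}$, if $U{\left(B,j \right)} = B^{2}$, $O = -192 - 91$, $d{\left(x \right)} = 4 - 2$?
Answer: $-139$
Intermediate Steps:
$d{\left(x \right)} = 2$ ($d{\left(x \right)} = 4 - 2 = 2$)
$O = -283$
$O + U{\left(12,d{\left(\left(-4 - 1\right) - 1 \right)} \right)} = -283 + 12^{2} = -283 + 144 = -139$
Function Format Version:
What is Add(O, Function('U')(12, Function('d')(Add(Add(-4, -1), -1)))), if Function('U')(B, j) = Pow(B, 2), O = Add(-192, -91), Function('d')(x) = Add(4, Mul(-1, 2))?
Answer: -139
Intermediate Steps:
Function('d')(x) = 2 (Function('d')(x) = Add(4, -2) = 2)
O = -283
Add(O, Function('U')(12, Function('d')(Add(Add(-4, -1), -1)))) = Add(-283, Pow(12, 2)) = Add(-283, 144) = -139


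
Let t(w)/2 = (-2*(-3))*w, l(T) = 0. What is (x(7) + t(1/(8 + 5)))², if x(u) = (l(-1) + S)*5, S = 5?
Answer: 113569/169 ≈ 672.01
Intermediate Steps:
t(w) = 12*w (t(w) = 2*((-2*(-3))*w) = 2*(6*w) = 12*w)
x(u) = 25 (x(u) = (0 + 5)*5 = 5*5 = 25)
(x(7) + t(1/(8 + 5)))² = (25 + 12/(8 + 5))² = (25 + 12/13)² = (337/13)² = 113569/169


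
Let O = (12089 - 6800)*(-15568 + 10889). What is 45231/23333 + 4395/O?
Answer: 373079818942/192475713641 ≈ 1.9383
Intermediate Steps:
O = -24747231 (O = 5289*(-4679) = -24747231)
45231/23333 + 4395/O = 45231/23333 + 4395/(-24747231) = 45231*(1/23333) + 4395*(-1/24747231) = 45231/23333 - 1465/8249077 = 373079818942/192475713641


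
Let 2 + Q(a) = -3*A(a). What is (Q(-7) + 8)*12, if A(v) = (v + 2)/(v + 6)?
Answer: -108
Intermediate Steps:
A(v) = (2 + v)/(6 + v)
Q(a) = -2 - 3*(2 + a)/(6 + a)
(Q(-7) + 8)*12 = ((-18 - 5*(-7))/(6 - 7) + 8)*12 = ((-18 + 35)/(-1) + 8)*12 = (-1*17 + 8)*12 = (-17 + 8)*12 = -9*12 = -108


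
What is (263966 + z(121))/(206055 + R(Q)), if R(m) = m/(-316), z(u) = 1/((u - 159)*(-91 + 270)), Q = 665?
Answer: 283688483498/221448343715 ≈ 1.2811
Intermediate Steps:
z(u) = 1/(-28461 + 179*u) (z(u) = 1/((-159 + u)*179) = 1/(-28461 + 179*u))
R(m) = -m/316 (R(m) = m*(-1/316) = -m/316)
(263966 + z(121))/(206055 + R(Q)) = (263966 + 1/(179*(-159 + 121)))/(206055 - 1/316*665) = (263966 + (1/179)/(-38))/(206055 - 665/316) = (263966 + (1/179)*(-1/38))/(65112715/316) = (263966 - 1/6802)*(316/65112715) = (1795496731/6802)*(316/65112715) = 283688483498/221448343715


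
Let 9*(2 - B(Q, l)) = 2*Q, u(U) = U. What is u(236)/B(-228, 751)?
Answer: 354/79 ≈ 4.4810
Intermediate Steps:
B(Q, l) = 2 - 2*Q/9
u(236)/B(-228, 751) = 236/(2 - 2/9*(-228)) = 236/(2 + 152/3) = 236/(158/3) = 236*(3/158) = 354/79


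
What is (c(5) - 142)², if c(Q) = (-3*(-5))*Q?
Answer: 4489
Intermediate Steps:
c(Q) = 15*Q
(c(5) - 142)² = (15*5 - 142)² = (75 - 142)² = (-67)² = 4489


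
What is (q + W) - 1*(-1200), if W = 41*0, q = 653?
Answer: 1853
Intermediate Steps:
W = 0
(q + W) - 1*(-1200) = (653 + 0) - 1*(-1200) = 653 + 1200 = 1853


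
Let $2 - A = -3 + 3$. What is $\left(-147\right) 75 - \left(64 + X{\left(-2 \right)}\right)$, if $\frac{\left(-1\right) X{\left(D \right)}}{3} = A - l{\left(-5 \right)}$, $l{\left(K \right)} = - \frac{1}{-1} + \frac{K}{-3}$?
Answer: $-11091$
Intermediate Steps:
$A = 2$ ($A = 2 - \left(-3 + 3\right) = 2 - 0 = 2 + 0 = 2$)
$l{\left(K \right)} = 1 - \frac{K}{3}$ ($l{\left(K \right)} = \left(-1\right) \left(-1\right) + K \left(- \frac{1}{3}\right) = 1 - \frac{K}{3}$)
$X{\left(D \right)} = 2$ ($X{\left(D \right)} = - 3 \left(2 - \left(1 - - \frac{5}{3}\right)\right) = - 3 \left(2 - \left(1 + \frac{5}{3}\right)\right) = - 3 \left(2 - \frac{8}{3}\right) = \left(-3\right) \left(- \frac{2}{3}\right) = 2$)
$\left(-147\right) 75 - \left(64 + X{\left(-2 \right)}\right) = \left(-147\right) 75 + \left(\left(6 - 2\right) - 70\right) = -11025 + \left(\left(6 - 2\right) - 70\right) = -11025 + \left(4 - 70\right) = -11025 - 66 = -11091$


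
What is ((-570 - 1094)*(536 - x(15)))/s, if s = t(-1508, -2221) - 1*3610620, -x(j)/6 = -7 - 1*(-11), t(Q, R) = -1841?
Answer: 931840/3612461 ≈ 0.25795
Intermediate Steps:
x(j) = -24 (x(j) = -6*(-7 - 1*(-11)) = -6*(-7 + 11) = -6*4 = -24)
s = -3612461 (s = -1841 - 1*3610620 = -1841 - 3610620 = -3612461)
((-570 - 1094)*(536 - x(15)))/s = ((-570 - 1094)*(536 - 1*(-24)))/(-3612461) = -1664*(536 + 24)*(-1/3612461) = -1664*560*(-1/3612461) = -931840*(-1/3612461) = 931840/3612461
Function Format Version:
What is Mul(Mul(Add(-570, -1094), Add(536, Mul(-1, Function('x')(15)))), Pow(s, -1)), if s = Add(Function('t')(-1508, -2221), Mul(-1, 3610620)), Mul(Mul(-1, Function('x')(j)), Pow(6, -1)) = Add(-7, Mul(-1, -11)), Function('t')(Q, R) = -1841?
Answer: Rational(931840, 3612461) ≈ 0.25795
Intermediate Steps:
Function('x')(j) = -24 (Function('x')(j) = Mul(-6, Add(-7, Mul(-1, -11))) = Mul(-6, Add(-7, 11)) = Mul(-6, 4) = -24)
s = -3612461 (s = Add(-1841, Mul(-1, 3610620)) = Add(-1841, -3610620) = -3612461)
Mul(Mul(Add(-570, -1094), Add(536, Mul(-1, Function('x')(15)))), Pow(s, -1)) = Mul(Mul(Add(-570, -1094), Add(536, Mul(-1, -24))), Pow(-3612461, -1)) = Mul(Mul(-1664, Add(536, 24)), Rational(-1, 3612461)) = Mul(Mul(-1664, 560), Rational(-1, 3612461)) = Mul(-931840, Rational(-1, 3612461)) = Rational(931840, 3612461)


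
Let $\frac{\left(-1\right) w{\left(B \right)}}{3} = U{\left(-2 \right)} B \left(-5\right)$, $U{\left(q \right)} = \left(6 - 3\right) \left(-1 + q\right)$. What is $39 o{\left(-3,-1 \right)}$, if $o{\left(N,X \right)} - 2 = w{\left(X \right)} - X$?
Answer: $5382$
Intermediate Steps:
$U{\left(q \right)} = -3 + 3 q$ ($U{\left(q \right)} = 3 \left(-1 + q\right) = -3 + 3 q$)
$w{\left(B \right)} = - 135 B$ ($w{\left(B \right)} = - 3 \left(-3 + 3 \left(-2\right)\right) B \left(-5\right) = - 3 \left(-3 - 6\right) B \left(-5\right) = - 3 - 9 B \left(-5\right) = - 3 \cdot 45 B = - 135 B$)
$o{\left(N,X \right)} = 2 - 136 X$
$39 o{\left(-3,-1 \right)} = 39 \left(2 - -136\right) = 39 \left(2 + 136\right) = 39 \cdot 138 = 5382$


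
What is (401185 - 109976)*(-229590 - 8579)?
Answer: -69356956321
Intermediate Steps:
(401185 - 109976)*(-229590 - 8579) = 291209*(-238169) = -69356956321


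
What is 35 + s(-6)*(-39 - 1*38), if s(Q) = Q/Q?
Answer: -42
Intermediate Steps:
s(Q) = 1
35 + s(-6)*(-39 - 1*38) = 35 + 1*(-39 - 1*38) = 35 + 1*(-39 - 38) = 35 + 1*(-77) = 35 - 77 = -42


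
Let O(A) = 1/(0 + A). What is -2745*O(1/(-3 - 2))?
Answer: 13725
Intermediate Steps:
O(A) = 1/A
-2745*O(1/(-3 - 2)) = -2745/(1/(-3 - 2)) = -2745/(1/(-5)) = -2745/(-1/5) = -2745*(-5) = 13725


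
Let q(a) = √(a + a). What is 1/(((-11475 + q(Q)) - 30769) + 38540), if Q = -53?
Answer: -1852/6859861 - I*√106/13719722 ≈ -0.00026998 - 7.5043e-7*I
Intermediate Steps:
q(a) = √2*√a (q(a) = √(2*a) = √2*√a)
1/(((-11475 + q(Q)) - 30769) + 38540) = 1/(((-11475 + √2*√(-53)) - 30769) + 38540) = 1/(((-11475 + √2*(I*√53)) - 30769) + 38540) = 1/(((-11475 + I*√106) - 30769) + 38540) = 1/((-42244 + I*√106) + 38540) = 1/(-3704 + I*√106)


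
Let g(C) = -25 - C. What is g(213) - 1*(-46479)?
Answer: 46241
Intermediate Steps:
g(213) - 1*(-46479) = (-25 - 1*213) - 1*(-46479) = (-25 - 213) + 46479 = -238 + 46479 = 46241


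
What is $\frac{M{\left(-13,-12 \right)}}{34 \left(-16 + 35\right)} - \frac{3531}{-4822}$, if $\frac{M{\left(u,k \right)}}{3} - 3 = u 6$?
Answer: $\frac{299019}{778753} \approx 0.38397$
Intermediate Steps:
$M{\left(u,k \right)} = 9 + 18 u$ ($M{\left(u,k \right)} = 9 + 3 u 6 = 9 + 3 \cdot 6 u = 9 + 18 u$)
$\frac{M{\left(-13,-12 \right)}}{34 \left(-16 + 35\right)} - \frac{3531}{-4822} = \frac{9 + 18 \left(-13\right)}{34 \left(-16 + 35\right)} - \frac{3531}{-4822} = \frac{9 - 234}{34 \cdot 19} - - \frac{3531}{4822} = - \frac{225}{646} + \frac{3531}{4822} = \frac{299019}{778753}$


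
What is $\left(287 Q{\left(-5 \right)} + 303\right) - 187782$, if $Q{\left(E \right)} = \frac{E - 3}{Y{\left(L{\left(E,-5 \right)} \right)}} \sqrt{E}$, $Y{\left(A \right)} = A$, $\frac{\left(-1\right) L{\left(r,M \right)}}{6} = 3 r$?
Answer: $-187479 - \frac{1148 i \sqrt{5}}{45} \approx -1.8748 \cdot 10^{5} - 57.045 i$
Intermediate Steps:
$L{\left(r,M \right)} = - 18 r$ ($L{\left(r,M \right)} = - 6 \cdot 3 r = - 18 r$)
$Q{\left(E \right)} = - \frac{-3 + E}{18 \sqrt{E}}$ ($Q{\left(E \right)} = \frac{E - 3}{\left(-18\right) E} \sqrt{E} = \left(-3 + E\right) \left(- \frac{1}{18 E}\right) \sqrt{E} = - \frac{-3 + E}{18 E} \sqrt{E} = - \frac{-3 + E}{18 \sqrt{E}}$)
$\left(287 Q{\left(-5 \right)} + 303\right) - 187782 = \left(287 \frac{3 - -5}{18 i \sqrt{5}} + 303\right) - 187782 = \left(287 \frac{- \frac{i \sqrt{5}}{5} \left(3 + 5\right)}{18} + 303\right) - 187782 = \left(287 \cdot \frac{1}{18} \left(- \frac{i \sqrt{5}}{5}\right) 8 + 303\right) - 187782 = \left(287 \left(- \frac{4 i \sqrt{5}}{45}\right) + 303\right) - 187782 = \left(- \frac{1148 i \sqrt{5}}{45} + 303\right) - 187782 = \left(303 - \frac{1148 i \sqrt{5}}{45}\right) - 187782 = -187479 - \frac{1148 i \sqrt{5}}{45}$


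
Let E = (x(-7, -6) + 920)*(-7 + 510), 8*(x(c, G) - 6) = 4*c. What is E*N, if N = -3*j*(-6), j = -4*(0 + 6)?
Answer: -200455560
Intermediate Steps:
j = -24 (j = -4*6 = -24)
x(c, G) = 6 + c/2 (x(c, G) = 6 + (4*c)/8 = 6 + c/2)
N = -432 (N = -3*(-24)*(-6) = 72*(-6) = -432)
E = 928035/2 (E = ((6 + (½)*(-7)) + 920)*(-7 + 510) = ((6 - 7/2) + 920)*503 = (5/2 + 920)*503 = (1845/2)*503 = 928035/2 ≈ 4.6402e+5)
E*N = (928035/2)*(-432) = -200455560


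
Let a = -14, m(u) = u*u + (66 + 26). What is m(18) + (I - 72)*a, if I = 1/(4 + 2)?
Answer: 4265/3 ≈ 1421.7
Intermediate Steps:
m(u) = 92 + u**2 (m(u) = u**2 + 92 = 92 + u**2)
I = 1/6 ≈ 0.16667
m(18) + (I - 72)*a = (92 + 18**2) + (1/6 - 72)*(-14) = (92 + 324) - 431/6*(-14) = 416 + 3017/3 = 4265/3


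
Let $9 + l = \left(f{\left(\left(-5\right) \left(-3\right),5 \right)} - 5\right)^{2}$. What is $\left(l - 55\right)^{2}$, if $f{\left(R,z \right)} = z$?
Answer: $4096$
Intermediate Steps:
$l = -9$ ($l = -9 + \left(5 - 5\right)^{2} = -9 + 0^{2} = -9 + 0 = -9$)
$\left(l - 55\right)^{2} = \left(-9 - 55\right)^{2} = \left(-64\right)^{2} = 4096$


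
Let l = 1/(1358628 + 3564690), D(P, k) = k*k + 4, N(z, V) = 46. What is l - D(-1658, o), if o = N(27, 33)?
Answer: -10437434159/4923318 ≈ -2120.0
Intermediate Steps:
o = 46
D(P, k) = 4 + k**2 (D(P, k) = k**2 + 4 = 4 + k**2)
l = 1/4923318 ≈ 2.0311e-7
l - D(-1658, o) = 1/4923318 - (4 + 46**2) = 1/4923318 - (4 + 2116) = 1/4923318 - 1*2120 = 1/4923318 - 2120 = -10437434159/4923318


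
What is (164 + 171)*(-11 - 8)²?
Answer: 120935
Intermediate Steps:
(164 + 171)*(-11 - 8)² = 335*(-19)² = 335*361 = 120935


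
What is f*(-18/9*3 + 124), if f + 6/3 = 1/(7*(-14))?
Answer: -11623/49 ≈ -237.20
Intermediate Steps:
f = -197/98 (f = -2 + 1/(7*(-14)) = -2 + 1/(-98) = -2 - 1/98 = -197/98 ≈ -2.0102)
f*(-18/9*3 + 124) = -197*(-18/9*3 + 124)/98 = -197*(-2*1*3 + 124)/98 = -197*(-2*3 + 124)/98 = -197*(-6 + 124)/98 = -197/98*118 = -11623/49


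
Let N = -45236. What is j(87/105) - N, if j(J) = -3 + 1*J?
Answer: 1583184/35 ≈ 45234.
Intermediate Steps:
j(J) = -3 + J
j(87/105) - N = (-3 + 87/105) - 1*(-45236) = (-3 + 87*(1/105)) + 45236 = (-3 + 29/35) + 45236 = -76/35 + 45236 = 1583184/35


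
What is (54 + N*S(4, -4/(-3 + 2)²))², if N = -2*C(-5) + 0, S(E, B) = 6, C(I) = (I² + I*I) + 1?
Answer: 311364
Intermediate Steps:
C(I) = 1 + 2*I² (C(I) = (I² + I²) + 1 = 2*I² + 1 = 1 + 2*I²)
N = -102 (N = -2*(1 + 2*(-5)²) + 0 = -2*(1 + 2*25) + 0 = -2*(1 + 50) + 0 = -2*51 + 0 = -102 + 0 = -102)
(54 + N*S(4, -4/(-3 + 2)²))² = (54 - 102*6)² = (54 - 612)² = (-558)² = 311364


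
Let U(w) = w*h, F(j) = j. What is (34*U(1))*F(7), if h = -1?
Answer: -238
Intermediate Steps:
U(w) = -w (U(w) = w*(-1) = -w)
(34*U(1))*F(7) = (34*(-1*1))*7 = (34*(-1))*7 = -34*7 = -238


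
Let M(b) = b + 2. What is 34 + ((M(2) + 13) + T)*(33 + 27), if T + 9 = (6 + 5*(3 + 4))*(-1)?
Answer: -1946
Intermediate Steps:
M(b) = 2 + b
T = -50 (T = -9 + (6 + 5*(3 + 4))*(-1) = -9 + (6 + 5*7)*(-1) = -9 + (6 + 35)*(-1) = -9 + 41*(-1) = -9 - 41 = -50)
34 + ((M(2) + 13) + T)*(33 + 27) = 34 + (((2 + 2) + 13) - 50)*(33 + 27) = 34 + ((4 + 13) - 50)*60 = 34 + (17 - 50)*60 = 34 - 33*60 = 34 - 1980 = -1946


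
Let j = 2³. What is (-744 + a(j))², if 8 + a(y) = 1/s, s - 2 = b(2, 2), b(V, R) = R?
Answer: 9042049/16 ≈ 5.6513e+5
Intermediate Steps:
s = 4 (s = 2 + 2 = 4)
j = 8
a(y) = -31/4 (a(y) = -8 + 1/4 = -8 + ¼ = -31/4)
(-744 + a(j))² = (-744 - 31/4)² = (-3007/4)² = 9042049/16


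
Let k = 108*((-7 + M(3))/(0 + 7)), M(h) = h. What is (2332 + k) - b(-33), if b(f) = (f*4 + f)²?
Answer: -174683/7 ≈ -24955.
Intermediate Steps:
b(f) = 25*f² (b(f) = (4*f + f)² = (5*f)² = 25*f²)
k = -432/7 (k = 108*((-7 + 3)/(0 + 7)) = 108*(-4/7) = -432/7 ≈ -61.714)
(2332 + k) - b(-33) = (2332 - 432/7) - 25*(-33)² = 15892/7 - 25*1089 = 15892/7 - 1*27225 = 15892/7 - 27225 = -174683/7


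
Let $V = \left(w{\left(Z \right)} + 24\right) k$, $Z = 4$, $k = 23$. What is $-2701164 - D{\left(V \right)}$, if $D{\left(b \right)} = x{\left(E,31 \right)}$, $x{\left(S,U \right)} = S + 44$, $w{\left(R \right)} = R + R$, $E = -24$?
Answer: $-2701184$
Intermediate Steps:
$w{\left(R \right)} = 2 R$
$V = 736$ ($V = \left(2 \cdot 4 + 24\right) 23 = \left(8 + 24\right) 23 = 32 \cdot 23 = 736$)
$x{\left(S,U \right)} = 44 + S$
$D{\left(b \right)} = 20$ ($D{\left(b \right)} = 44 - 24 = 20$)
$-2701164 - D{\left(V \right)} = -2701164 - 20 = -2701184$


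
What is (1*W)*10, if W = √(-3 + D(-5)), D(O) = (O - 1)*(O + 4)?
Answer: 10*√3 ≈ 17.320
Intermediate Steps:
D(O) = (-1 + O)*(4 + O)
W = √3 (W = √(-3 + (-4 + (-5)² + 3*(-5))) = √(-3 + (-4 + 25 - 15)) = √(-3 + 6) = √3 ≈ 1.7320)
(1*W)*10 = (1*√3)*10 = √3*10 = 10*√3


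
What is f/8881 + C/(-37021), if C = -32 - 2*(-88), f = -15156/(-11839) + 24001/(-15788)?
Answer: -240698698376179/61454282705336132 ≈ -0.0039167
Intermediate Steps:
f = -44864911/186914132 (f = -15156*(-1/11839) + 24001*(-1/15788) = 15156/11839 - 24001/15788 = -44864911/186914132 ≈ -0.24003)
C = 144 (C = -32 + 176 = 144)
f/8881 + C/(-37021) = -44864911/186914132/8881 + 144/(-37021) = -44864911/186914132*1/8881 + 144*(-1/37021) = -44864911/1659984406292 - 144/37021 = -240698698376179/61454282705336132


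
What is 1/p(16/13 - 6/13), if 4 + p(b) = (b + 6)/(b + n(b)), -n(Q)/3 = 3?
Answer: -107/516 ≈ -0.20736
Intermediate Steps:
n(Q) = -9 (n(Q) = -3*3 = -9)
p(b) = -4 + (6 + b)/(-9 + b) (p(b) = -4 + (b + 6)/(b - 9) = -4 + (6 + b)/(-9 + b))
1/p(16/13 - 6/13) = 1/(3*(14 - (16/13 - 6/13))/(-9 + (16/13 - 6/13))) = 1/(3*(14 - 1*10/13)/(-9 + 10/13)) = 1/(3*(14 - 10/13)/(-107/13)) = 1/(3*(-13/107)*(172/13)) = 1/(-516/107) = -107/516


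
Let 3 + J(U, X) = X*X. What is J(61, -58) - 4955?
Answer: -1594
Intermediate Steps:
J(U, X) = -3 + X² (J(U, X) = -3 + X*X = -3 + X²)
J(61, -58) - 4955 = (-3 + (-58)²) - 4955 = (-3 + 3364) - 4955 = 3361 - 4955 = -1594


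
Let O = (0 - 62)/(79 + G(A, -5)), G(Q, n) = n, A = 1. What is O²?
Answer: 961/1369 ≈ 0.70197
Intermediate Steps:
O = -31/37 (O = (0 - 62)/(79 - 5) = -62/74 = -62*1/74 = -31/37 ≈ -0.83784)
O² = (-31/37)² = 961/1369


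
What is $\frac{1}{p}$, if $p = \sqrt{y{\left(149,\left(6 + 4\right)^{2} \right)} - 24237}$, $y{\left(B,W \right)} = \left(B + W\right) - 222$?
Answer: $- \frac{i \sqrt{2690}}{8070} \approx - 0.0064269 i$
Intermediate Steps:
$y{\left(B,W \right)} = -222 + B + W$
$p = 3 i \sqrt{2690}$ ($p = \sqrt{\left(-222 + 149 + \left(6 + 4\right)^{2}\right) - 24237} = \sqrt{\left(-222 + 149 + 10^{2}\right) - 24237} = \sqrt{\left(-222 + 149 + 100\right) - 24237} = \sqrt{27 - 24237} = \sqrt{-24210} = 3 i \sqrt{2690} \approx 155.6 i$)
$\frac{1}{p} = \frac{1}{3 i \sqrt{2690}} = - \frac{i \sqrt{2690}}{8070}$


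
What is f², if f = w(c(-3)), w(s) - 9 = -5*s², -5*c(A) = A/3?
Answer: 1936/25 ≈ 77.440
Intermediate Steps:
c(A) = -A/15 (c(A) = -A/(5*3) = -A/15)
w(s) = 9 - 5*s²
f = 44/5 (f = 9 - 5*(-1/15*(-3))² = 9 - 5*(⅕)² = 9 - 5*1/25 = 9 - ⅕ = 44/5 ≈ 8.8000)
f² = (44/5)² = 1936/25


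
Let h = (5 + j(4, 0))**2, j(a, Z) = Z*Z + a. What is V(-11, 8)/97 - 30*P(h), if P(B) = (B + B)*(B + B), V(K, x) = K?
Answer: -76370051/97 ≈ -7.8732e+5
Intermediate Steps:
j(a, Z) = a + Z**2 (j(a, Z) = Z**2 + a = a + Z**2)
h = 81 (h = (5 + (4 + 0**2))**2 = (5 + (4 + 0))**2 = (5 + 4)**2 = 9**2 = 81)
P(B) = 4*B**2 (P(B) = (2*B)*(2*B) = 4*B**2)
V(-11, 8)/97 - 30*P(h) = -11/97 - 120*81**2 = -11*1/97 - 120*6561 = -11/97 - 30*26244 = -11/97 - 787320 = -76370051/97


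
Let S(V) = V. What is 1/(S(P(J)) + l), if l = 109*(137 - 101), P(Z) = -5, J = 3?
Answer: 1/3919 ≈ 0.00025517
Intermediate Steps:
l = 3924 (l = 109*36 = 3924)
1/(S(P(J)) + l) = 1/(-5 + 3924) = 1/3919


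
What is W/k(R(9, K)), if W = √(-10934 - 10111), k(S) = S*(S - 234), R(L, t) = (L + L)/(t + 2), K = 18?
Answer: -100*I*√21045/20979 ≈ -0.6915*I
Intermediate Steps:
R(L, t) = 2*L/(2 + t) (R(L, t) = (2*L)/(2 + t) = 2*L/(2 + t))
k(S) = S*(-234 + S)
W = I*√21045 (W = √(-21045) = I*√21045 ≈ 145.07*I)
W/k(R(9, K)) = (I*√21045)/(((2*9/(2 + 18))*(-234 + 2*9/(2 + 18)))) = (I*√21045)/(((2*9/20)*(-234 + 2*9/20))) = (I*√21045)/(((2*9*(1/20))*(-234 + 2*9*(1/20)))) = (I*√21045)/((9*(-234 + 9/10)/10)) = (I*√21045)/(((9/10)*(-2331/10))) = (I*√21045)/(-20979/100) = (I*√21045)*(-100/20979) = -100*I*√21045/20979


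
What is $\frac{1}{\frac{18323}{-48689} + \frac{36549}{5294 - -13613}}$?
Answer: $\frac{920562923}{1433101300} \approx 0.64236$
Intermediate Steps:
$\frac{1}{\frac{18323}{-48689} + \frac{36549}{5294 - -13613}} = \frac{1}{18323 \left(- \frac{1}{48689}\right) + \frac{36549}{5294 + 13613}} = \frac{1}{- \frac{18323}{48689} + \frac{36549}{18907}} = \frac{1}{\frac{1433101300}{920562923}} = \frac{920562923}{1433101300}$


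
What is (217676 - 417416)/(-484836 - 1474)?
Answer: 19974/48631 ≈ 0.41073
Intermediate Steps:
(217676 - 417416)/(-484836 - 1474) = -199740/(-486310) = -199740*(-1/486310) = 19974/48631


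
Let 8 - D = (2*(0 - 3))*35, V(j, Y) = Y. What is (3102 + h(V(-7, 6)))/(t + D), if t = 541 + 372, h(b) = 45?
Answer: 1049/377 ≈ 2.7825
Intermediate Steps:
t = 913
D = 218 (D = 8 - 2*(0 - 3)*35 = 8 - 2*(-3)*35 = 8 - (-6)*35 = 8 - 1*(-210) = 8 + 210 = 218)
(3102 + h(V(-7, 6)))/(t + D) = (3102 + 45)/(913 + 218) = 3147/1131 = 3147*(1/1131) = 1049/377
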